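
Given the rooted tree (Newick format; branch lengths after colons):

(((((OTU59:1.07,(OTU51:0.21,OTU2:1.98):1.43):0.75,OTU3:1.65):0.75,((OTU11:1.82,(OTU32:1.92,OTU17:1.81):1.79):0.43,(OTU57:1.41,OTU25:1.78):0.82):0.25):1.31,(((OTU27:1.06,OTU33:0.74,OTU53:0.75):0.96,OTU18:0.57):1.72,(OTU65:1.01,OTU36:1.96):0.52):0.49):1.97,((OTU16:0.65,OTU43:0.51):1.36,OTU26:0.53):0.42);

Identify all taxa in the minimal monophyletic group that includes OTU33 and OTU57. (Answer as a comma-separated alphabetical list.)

OTU11, OTU17, OTU18, OTU2, OTU25, OTU27, OTU3, OTU32, OTU33, OTU36, OTU51, OTU53, OTU57, OTU59, OTU65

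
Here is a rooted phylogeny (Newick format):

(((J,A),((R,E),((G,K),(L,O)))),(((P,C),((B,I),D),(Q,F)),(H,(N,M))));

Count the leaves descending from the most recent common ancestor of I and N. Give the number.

The MRCA of I and N is the node subtending (((P,C),((B,I),D),(Q,F)),(H,(N,M))).
That clade contains 10 terminal taxa: B, C, D, F, H, I, M, N, P, Q.

10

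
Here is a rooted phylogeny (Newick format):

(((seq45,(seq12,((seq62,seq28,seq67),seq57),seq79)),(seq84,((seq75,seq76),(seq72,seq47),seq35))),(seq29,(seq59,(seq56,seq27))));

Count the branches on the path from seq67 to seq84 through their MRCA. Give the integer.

The MRCA of seq67 and seq84 is the node subtending ((seq45,(seq12,((seq62,seq28,seq67),seq57),seq79)),(seq84,((seq75,seq76),(seq72,seq47),seq35))).
From seq67 up to that node: 5 branches. From seq84 up to the same node: 2 branches. Total: 5 + 2 = 7.

7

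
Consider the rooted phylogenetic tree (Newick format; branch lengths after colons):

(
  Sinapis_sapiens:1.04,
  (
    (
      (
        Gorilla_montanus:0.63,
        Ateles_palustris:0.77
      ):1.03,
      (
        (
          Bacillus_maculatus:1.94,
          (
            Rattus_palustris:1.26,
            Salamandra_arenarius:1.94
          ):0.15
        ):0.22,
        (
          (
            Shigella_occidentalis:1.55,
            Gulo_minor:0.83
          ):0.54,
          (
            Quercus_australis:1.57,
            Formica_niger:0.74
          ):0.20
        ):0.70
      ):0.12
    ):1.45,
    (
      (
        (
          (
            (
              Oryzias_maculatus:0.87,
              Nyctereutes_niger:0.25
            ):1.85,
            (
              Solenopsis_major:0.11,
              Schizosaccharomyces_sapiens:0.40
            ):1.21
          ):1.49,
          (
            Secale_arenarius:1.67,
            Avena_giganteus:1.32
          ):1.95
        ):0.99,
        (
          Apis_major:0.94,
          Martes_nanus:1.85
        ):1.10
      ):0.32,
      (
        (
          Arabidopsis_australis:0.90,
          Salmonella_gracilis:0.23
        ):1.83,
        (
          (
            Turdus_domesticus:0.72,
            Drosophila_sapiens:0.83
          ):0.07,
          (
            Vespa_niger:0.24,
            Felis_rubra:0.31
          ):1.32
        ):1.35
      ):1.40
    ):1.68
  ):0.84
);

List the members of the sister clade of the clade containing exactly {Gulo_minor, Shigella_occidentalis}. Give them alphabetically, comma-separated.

Formica_niger, Quercus_australis

The clade containing exactly {Gulo_minor, Shigella_occidentalis} attaches to the tree at the node subtending ((Shigella_occidentalis,Gulo_minor),(Quercus_australis,Formica_niger)).
The other lineage descending from that same node — the sister group — is (Quercus_australis,Formica_niger); its 2 tips in alphabetical order are the answer.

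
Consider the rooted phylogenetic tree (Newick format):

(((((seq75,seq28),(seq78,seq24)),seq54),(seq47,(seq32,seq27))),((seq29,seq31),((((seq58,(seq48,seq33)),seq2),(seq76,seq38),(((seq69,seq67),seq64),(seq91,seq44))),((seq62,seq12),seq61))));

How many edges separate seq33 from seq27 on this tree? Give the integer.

11

The MRCA of seq33 and seq27 is the root of the tree.
From seq33 up to that node: 7 branches. From seq27 up to the same node: 4 branches. Total: 7 + 4 = 11.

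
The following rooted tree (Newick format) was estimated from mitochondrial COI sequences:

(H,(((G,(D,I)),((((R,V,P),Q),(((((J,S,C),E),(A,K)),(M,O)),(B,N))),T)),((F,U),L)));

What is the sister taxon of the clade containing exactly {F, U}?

The clade containing exactly {F, U} attaches to the tree at the node subtending ((F,U),L).
The other lineage descending from that same node — the sister group — is the single tip L.

L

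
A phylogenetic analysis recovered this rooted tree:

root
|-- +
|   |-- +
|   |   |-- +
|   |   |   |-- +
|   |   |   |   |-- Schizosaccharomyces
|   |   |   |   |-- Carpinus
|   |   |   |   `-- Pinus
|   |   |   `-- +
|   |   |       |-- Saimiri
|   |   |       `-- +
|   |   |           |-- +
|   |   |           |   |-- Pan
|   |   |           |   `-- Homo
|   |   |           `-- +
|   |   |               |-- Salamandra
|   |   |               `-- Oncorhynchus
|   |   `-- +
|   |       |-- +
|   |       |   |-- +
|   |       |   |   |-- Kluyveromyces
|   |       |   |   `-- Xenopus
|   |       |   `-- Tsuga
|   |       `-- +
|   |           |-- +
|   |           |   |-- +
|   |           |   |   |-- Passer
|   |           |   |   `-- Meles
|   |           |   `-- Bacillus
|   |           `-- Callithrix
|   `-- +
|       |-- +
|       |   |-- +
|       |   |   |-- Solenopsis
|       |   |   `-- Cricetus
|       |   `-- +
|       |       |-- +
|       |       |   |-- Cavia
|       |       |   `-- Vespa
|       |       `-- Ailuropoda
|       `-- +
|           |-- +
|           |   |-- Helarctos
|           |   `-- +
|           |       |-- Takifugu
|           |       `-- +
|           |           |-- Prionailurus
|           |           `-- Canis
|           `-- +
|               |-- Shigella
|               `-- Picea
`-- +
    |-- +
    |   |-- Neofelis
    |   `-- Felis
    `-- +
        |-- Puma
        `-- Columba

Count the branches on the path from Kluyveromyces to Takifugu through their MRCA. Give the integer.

The MRCA of Kluyveromyces and Takifugu is the node subtending ((((Schizosaccharomyces,Carpinus,Pinus),(Saimiri,((Pan,Homo),(Salamandra,Oncorhynchus)))),(((Kluyveromyces,Xenopus),Tsuga),(((Passer,Meles),Bacillus),Callithrix))),(((Solenopsis,Cricetus),((Cavia,Vespa),Ailuropoda)),((Helarctos,(Takifugu,(Prionailurus,Canis))),(Shigella,Picea)))).
From Kluyveromyces up to that node: 5 branches. From Takifugu up to the same node: 5 branches. Total: 5 + 5 = 10.

10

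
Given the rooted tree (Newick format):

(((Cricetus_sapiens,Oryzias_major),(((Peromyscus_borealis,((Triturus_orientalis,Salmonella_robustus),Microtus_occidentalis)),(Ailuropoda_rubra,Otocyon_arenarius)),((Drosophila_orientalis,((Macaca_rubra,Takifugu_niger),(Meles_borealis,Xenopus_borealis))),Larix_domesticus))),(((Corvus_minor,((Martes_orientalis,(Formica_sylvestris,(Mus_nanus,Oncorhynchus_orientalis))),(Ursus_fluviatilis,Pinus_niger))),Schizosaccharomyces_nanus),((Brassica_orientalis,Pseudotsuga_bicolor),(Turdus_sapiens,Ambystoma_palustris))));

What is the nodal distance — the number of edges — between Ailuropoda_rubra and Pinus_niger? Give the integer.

The MRCA of Ailuropoda_rubra and Pinus_niger is the root of the tree.
From Ailuropoda_rubra up to that node: 5 branches. From Pinus_niger up to the same node: 6 branches. Total: 5 + 6 = 11.

11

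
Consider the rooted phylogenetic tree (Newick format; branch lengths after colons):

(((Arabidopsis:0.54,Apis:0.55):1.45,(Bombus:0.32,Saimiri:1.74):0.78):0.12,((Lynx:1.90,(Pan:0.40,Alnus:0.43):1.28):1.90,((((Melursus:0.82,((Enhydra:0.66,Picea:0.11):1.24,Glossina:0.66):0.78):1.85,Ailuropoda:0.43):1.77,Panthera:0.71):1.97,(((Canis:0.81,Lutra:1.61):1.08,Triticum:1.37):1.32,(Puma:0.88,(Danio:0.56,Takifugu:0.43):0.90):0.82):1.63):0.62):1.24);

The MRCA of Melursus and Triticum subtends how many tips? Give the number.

The MRCA of Melursus and Triticum is the node subtending ((((Melursus,((Enhydra,Picea),Glossina)),Ailuropoda),Panthera),(((Canis,Lutra),Triticum),(Puma,(Danio,Takifugu)))).
That clade contains 12 terminal taxa: Ailuropoda, Canis, Danio, Enhydra, Glossina, Lutra, Melursus, Panthera, Picea, Puma, Takifugu, Triticum.

12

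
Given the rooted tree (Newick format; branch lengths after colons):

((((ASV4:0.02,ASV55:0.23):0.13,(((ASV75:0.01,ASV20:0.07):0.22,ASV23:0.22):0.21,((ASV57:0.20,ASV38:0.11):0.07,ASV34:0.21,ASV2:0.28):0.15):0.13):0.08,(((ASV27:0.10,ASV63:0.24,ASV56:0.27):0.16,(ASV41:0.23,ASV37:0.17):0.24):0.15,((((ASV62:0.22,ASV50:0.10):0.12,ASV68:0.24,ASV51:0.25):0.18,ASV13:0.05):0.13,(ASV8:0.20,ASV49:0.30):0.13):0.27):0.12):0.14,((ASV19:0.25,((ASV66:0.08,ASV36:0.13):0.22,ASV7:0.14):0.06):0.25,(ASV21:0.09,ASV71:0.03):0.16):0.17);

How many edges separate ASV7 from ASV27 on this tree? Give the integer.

9

The MRCA of ASV7 and ASV27 is the root of the tree.
From ASV7 up to that node: 4 branches. From ASV27 up to the same node: 5 branches. Total: 4 + 5 = 9.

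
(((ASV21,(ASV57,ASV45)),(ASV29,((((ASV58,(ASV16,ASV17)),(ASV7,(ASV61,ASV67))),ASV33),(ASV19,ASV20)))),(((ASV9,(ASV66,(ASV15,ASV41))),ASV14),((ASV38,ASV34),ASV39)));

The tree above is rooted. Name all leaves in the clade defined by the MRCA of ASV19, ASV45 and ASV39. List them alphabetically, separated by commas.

ASV14, ASV15, ASV16, ASV17, ASV19, ASV20, ASV21, ASV29, ASV33, ASV34, ASV38, ASV39, ASV41, ASV45, ASV57, ASV58, ASV61, ASV66, ASV67, ASV7, ASV9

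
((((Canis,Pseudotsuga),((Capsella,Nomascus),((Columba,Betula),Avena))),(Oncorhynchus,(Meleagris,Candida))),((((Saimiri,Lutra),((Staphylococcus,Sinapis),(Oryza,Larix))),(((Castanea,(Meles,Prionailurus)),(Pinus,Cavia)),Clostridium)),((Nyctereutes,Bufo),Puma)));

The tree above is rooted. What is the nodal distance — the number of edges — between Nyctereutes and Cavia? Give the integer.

The MRCA of Nyctereutes and Cavia is the node subtending ((((Saimiri,Lutra),((Staphylococcus,Sinapis),(Oryza,Larix))),(((Castanea,(Meles,Prionailurus)),(Pinus,Cavia)),Clostridium)),((Nyctereutes,Bufo),Puma)).
From Nyctereutes up to that node: 3 branches. From Cavia up to the same node: 5 branches. Total: 3 + 5 = 8.

8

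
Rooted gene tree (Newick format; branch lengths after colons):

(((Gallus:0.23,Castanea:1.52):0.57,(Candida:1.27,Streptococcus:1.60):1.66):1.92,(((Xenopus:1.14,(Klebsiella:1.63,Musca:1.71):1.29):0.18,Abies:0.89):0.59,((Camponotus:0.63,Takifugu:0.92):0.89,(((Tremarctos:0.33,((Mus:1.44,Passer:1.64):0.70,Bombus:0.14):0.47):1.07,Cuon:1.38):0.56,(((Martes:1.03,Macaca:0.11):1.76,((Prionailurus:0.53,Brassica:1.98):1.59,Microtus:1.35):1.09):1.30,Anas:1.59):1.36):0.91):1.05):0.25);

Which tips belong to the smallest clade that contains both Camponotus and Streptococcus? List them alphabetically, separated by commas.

Abies, Anas, Bombus, Brassica, Camponotus, Candida, Castanea, Cuon, Gallus, Klebsiella, Macaca, Martes, Microtus, Mus, Musca, Passer, Prionailurus, Streptococcus, Takifugu, Tremarctos, Xenopus

Tracing Camponotus: it sits inside (Camponotus,Takifugu).
Tracing Streptococcus: it sits inside (Candida,Streptococcus).
The smallest clade enclosing both is the whole tree (their MRCA is the root), so the answer is all 21 tips in alphabetical order.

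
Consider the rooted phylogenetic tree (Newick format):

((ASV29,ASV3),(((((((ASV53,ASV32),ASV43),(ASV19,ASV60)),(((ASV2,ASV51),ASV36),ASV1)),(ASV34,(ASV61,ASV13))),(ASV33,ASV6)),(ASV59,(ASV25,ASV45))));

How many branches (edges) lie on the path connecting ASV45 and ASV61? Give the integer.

The MRCA of ASV45 and ASV61 is the node subtending (((((((ASV53,ASV32),ASV43),(ASV19,ASV60)),(((ASV2,ASV51),ASV36),ASV1)),(ASV34,(ASV61,ASV13))),(ASV33,ASV6)),(ASV59,(ASV25,ASV45))).
From ASV45 up to that node: 3 branches. From ASV61 up to the same node: 5 branches. Total: 3 + 5 = 8.

8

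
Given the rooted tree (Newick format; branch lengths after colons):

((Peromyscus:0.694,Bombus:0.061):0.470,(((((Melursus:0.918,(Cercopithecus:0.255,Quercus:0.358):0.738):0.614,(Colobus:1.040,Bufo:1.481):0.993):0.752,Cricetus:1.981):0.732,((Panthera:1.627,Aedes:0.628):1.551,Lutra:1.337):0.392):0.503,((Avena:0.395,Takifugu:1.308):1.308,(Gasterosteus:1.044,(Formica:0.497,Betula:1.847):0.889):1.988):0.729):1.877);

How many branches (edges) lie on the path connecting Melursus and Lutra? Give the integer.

6

The MRCA of Melursus and Lutra is the node subtending ((((Melursus,(Cercopithecus,Quercus)),(Colobus,Bufo)),Cricetus),((Panthera,Aedes),Lutra)).
From Melursus up to that node: 4 branches. From Lutra up to the same node: 2 branches. Total: 4 + 2 = 6.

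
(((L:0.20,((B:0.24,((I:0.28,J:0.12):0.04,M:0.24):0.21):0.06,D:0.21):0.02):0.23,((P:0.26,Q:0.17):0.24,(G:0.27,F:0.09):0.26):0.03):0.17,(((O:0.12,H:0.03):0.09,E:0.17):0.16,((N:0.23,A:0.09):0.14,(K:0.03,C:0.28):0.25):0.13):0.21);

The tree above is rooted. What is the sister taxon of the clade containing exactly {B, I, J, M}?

D

The clade containing exactly {B, I, J, M} attaches to the tree at the node subtending ((B,((I,J),M)),D).
The other lineage descending from that same node — the sister group — is the single tip D.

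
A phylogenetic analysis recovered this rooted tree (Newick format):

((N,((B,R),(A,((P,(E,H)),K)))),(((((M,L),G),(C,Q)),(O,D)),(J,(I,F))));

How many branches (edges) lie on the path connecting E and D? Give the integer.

The MRCA of E and D is the root of the tree.
From E up to that node: 7 branches. From D up to the same node: 4 branches. Total: 7 + 4 = 11.

11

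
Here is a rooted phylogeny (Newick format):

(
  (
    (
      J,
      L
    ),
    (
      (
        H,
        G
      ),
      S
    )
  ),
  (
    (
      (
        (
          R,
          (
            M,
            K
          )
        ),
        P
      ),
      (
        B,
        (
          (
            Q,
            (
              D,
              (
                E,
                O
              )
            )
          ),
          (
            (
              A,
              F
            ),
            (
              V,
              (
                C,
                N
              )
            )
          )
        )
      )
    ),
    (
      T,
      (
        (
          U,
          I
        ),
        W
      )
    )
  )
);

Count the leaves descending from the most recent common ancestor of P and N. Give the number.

14

The MRCA of P and N is the node subtending (((R,(M,K)),P),(B,((Q,(D,(E,O))),((A,F),(V,(C,N)))))).
That clade contains 14 terminal taxa: A, B, C, D, E, F, K, M, N, O, P, Q, R, V.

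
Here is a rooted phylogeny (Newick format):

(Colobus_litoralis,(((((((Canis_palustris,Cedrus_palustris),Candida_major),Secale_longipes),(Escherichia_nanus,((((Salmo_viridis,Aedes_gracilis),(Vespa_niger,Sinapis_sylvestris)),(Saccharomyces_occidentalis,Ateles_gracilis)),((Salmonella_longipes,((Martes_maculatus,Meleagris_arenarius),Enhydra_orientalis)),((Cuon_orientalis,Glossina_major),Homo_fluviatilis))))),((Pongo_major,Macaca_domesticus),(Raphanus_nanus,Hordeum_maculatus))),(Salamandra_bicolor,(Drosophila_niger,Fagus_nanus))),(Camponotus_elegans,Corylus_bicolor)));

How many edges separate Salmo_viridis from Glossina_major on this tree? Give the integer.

The MRCA of Salmo_viridis and Glossina_major is the node subtending ((((Salmo_viridis,Aedes_gracilis),(Vespa_niger,Sinapis_sylvestris)),(Saccharomyces_occidentalis,Ateles_gracilis)),((Salmonella_longipes,((Martes_maculatus,Meleagris_arenarius),Enhydra_orientalis)),((Cuon_orientalis,Glossina_major),Homo_fluviatilis))).
From Salmo_viridis up to that node: 4 branches. From Glossina_major up to the same node: 4 branches. Total: 4 + 4 = 8.

8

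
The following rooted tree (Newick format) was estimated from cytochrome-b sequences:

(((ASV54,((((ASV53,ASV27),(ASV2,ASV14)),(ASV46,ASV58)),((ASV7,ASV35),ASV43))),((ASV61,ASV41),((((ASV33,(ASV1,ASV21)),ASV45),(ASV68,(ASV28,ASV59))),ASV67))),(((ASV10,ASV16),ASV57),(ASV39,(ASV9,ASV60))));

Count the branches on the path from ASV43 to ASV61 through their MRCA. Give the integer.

7

The MRCA of ASV43 and ASV61 is the node subtending ((ASV54,((((ASV53,ASV27),(ASV2,ASV14)),(ASV46,ASV58)),((ASV7,ASV35),ASV43))),((ASV61,ASV41),((((ASV33,(ASV1,ASV21)),ASV45),(ASV68,(ASV28,ASV59))),ASV67))).
From ASV43 up to that node: 4 branches. From ASV61 up to the same node: 3 branches. Total: 4 + 3 = 7.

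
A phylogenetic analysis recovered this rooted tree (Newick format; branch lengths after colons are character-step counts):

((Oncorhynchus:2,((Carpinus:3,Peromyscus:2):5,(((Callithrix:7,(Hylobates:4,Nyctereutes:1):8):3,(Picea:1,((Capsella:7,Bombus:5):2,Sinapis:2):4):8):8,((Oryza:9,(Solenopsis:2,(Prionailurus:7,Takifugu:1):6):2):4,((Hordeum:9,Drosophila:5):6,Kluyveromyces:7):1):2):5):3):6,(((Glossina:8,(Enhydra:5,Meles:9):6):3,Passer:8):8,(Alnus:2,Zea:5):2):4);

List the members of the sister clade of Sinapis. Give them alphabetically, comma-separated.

Sinapis attaches to the tree at the node subtending ((Capsella,Bombus),Sinapis).
The other lineage descending from that same node — the sister group — is (Capsella,Bombus); its 2 tips in alphabetical order are the answer.

Bombus, Capsella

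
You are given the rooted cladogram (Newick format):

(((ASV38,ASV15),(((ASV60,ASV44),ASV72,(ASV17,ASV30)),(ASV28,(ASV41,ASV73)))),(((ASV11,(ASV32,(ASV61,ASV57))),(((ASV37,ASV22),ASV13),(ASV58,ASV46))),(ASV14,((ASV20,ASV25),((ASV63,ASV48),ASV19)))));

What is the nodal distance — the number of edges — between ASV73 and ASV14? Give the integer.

8

The MRCA of ASV73 and ASV14 is the root of the tree.
From ASV73 up to that node: 5 branches. From ASV14 up to the same node: 3 branches. Total: 5 + 3 = 8.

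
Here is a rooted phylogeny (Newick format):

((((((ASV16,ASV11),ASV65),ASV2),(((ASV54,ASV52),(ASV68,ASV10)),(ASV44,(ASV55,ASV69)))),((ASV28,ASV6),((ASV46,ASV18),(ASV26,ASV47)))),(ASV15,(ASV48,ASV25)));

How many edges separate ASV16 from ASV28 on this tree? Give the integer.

8

The MRCA of ASV16 and ASV28 is the node subtending (((((ASV16,ASV11),ASV65),ASV2),(((ASV54,ASV52),(ASV68,ASV10)),(ASV44,(ASV55,ASV69)))),((ASV28,ASV6),((ASV46,ASV18),(ASV26,ASV47)))).
From ASV16 up to that node: 5 branches. From ASV28 up to the same node: 3 branches. Total: 5 + 3 = 8.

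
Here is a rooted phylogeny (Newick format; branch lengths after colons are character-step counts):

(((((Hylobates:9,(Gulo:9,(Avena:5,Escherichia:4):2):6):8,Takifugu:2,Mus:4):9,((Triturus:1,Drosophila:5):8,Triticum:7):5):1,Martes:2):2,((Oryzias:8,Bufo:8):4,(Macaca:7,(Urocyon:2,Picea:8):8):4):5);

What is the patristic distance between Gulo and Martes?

35

The path runs Gulo → … → MRCA → … → Martes; the MRCA is the node subtending ((((Hylobates,(Gulo,(Avena,Escherichia))),Takifugu,Mus),((Triturus,Drosophila),Triticum)),Martes).
Branch lengths along that path: 9 + 6 + 8 + 9 + 1 + 2 = 35.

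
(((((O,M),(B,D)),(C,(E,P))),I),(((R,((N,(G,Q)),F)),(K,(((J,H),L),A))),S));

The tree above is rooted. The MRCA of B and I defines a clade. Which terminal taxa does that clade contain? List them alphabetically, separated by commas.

Tracing B: it sits inside (B,D).
Tracing I: it sits inside ((((O,M),(B,D)),(C,(E,P))),I).
The smallest clade enclosing both is ((((O,M),(B,D)),(C,(E,P))),I); the answer is its 8 terminal taxa in alphabetical order.

B, C, D, E, I, M, O, P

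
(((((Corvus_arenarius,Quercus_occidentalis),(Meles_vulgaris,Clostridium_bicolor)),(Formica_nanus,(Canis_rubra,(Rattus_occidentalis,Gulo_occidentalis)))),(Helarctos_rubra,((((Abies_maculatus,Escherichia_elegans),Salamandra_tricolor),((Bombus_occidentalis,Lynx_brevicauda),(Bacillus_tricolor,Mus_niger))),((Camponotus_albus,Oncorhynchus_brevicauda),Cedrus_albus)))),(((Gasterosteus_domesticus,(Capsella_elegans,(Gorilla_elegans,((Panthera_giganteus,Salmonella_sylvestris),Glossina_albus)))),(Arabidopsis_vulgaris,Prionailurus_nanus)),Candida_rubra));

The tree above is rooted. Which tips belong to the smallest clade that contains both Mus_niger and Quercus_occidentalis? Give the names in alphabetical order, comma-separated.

Tracing Mus_niger: it sits inside (Bacillus_tricolor,Mus_niger).
Tracing Quercus_occidentalis: it sits inside (Corvus_arenarius,Quercus_occidentalis).
The smallest clade enclosing both is ((((Corvus_arenarius,Quercus_occidentalis),(Meles_vulgaris,Clostridium_bicolor)),(Formica_nanus,(Canis_rubra,(Rattus_occidentalis,Gulo_occidentalis)))),(Helarctos_rubra,((((Abies_maculatus,Escherichia_elegans),Salamandra_tricolor),((Bombus_occidentalis,Lynx_brevicauda),(Bacillus_tricolor,Mus_niger))),((Camponotus_albus,Oncorhynchus_brevicauda),Cedrus_albus)))); the answer is its 19 terminal taxa in alphabetical order.

Abies_maculatus, Bacillus_tricolor, Bombus_occidentalis, Camponotus_albus, Canis_rubra, Cedrus_albus, Clostridium_bicolor, Corvus_arenarius, Escherichia_elegans, Formica_nanus, Gulo_occidentalis, Helarctos_rubra, Lynx_brevicauda, Meles_vulgaris, Mus_niger, Oncorhynchus_brevicauda, Quercus_occidentalis, Rattus_occidentalis, Salamandra_tricolor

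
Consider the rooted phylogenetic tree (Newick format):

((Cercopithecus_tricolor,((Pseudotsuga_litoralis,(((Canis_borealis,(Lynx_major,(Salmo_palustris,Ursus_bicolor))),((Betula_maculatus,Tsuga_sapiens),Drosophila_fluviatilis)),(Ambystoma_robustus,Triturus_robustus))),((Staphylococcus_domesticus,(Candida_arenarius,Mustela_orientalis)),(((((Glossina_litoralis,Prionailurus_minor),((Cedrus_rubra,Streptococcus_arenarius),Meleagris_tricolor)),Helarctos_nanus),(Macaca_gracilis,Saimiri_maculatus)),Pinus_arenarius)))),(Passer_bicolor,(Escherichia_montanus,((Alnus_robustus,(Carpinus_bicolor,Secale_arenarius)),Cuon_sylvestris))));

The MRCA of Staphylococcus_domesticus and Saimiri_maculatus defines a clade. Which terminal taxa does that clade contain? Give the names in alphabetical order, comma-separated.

Tracing Staphylococcus_domesticus: it sits inside (Staphylococcus_domesticus,(Candida_arenarius,Mustela_orientalis)).
Tracing Saimiri_maculatus: it sits inside (Macaca_gracilis,Saimiri_maculatus).
The smallest clade enclosing both is ((Staphylococcus_domesticus,(Candida_arenarius,Mustela_orientalis)),(((((Glossina_litoralis,Prionailurus_minor),((Cedrus_rubra,Streptococcus_arenarius),Meleagris_tricolor)),Helarctos_nanus),(Macaca_gracilis,Saimiri_maculatus)),Pinus_arenarius)); the answer is its 12 terminal taxa in alphabetical order.

Candida_arenarius, Cedrus_rubra, Glossina_litoralis, Helarctos_nanus, Macaca_gracilis, Meleagris_tricolor, Mustela_orientalis, Pinus_arenarius, Prionailurus_minor, Saimiri_maculatus, Staphylococcus_domesticus, Streptococcus_arenarius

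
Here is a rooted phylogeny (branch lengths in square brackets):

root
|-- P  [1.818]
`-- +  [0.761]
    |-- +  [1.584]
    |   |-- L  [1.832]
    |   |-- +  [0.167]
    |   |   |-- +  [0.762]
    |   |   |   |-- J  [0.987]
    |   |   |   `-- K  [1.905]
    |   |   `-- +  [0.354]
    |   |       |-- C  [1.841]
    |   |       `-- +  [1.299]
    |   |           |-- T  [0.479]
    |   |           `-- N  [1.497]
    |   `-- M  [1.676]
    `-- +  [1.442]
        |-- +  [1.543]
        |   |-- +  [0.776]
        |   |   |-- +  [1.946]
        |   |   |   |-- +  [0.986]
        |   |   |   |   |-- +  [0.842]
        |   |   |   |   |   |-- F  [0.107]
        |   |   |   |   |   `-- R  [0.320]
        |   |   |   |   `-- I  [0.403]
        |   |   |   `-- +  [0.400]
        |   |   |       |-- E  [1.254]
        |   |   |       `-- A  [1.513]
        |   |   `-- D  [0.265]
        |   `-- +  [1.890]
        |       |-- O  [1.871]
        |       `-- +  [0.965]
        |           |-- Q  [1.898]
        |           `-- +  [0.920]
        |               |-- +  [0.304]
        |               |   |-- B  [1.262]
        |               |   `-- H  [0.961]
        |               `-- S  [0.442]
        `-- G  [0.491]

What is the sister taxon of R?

R attaches to the tree at the node subtending (F,R).
The other lineage descending from that same node — the sister group — is the single tip F.

F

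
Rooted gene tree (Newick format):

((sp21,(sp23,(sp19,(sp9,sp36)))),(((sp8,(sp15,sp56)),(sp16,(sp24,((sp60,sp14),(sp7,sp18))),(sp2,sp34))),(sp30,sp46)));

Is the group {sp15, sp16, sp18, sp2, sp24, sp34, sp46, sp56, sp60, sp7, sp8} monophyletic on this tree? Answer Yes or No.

No

The MRCA of the listed taxa subtends (((sp8,(sp15,sp56)),(sp16,(sp24,((sp60,sp14),(sp7,sp18))),(sp2,sp34))),(sp30,sp46)).
That clade also contains sp14, sp30, which are not in the proposed group, so the group is not monophyletic.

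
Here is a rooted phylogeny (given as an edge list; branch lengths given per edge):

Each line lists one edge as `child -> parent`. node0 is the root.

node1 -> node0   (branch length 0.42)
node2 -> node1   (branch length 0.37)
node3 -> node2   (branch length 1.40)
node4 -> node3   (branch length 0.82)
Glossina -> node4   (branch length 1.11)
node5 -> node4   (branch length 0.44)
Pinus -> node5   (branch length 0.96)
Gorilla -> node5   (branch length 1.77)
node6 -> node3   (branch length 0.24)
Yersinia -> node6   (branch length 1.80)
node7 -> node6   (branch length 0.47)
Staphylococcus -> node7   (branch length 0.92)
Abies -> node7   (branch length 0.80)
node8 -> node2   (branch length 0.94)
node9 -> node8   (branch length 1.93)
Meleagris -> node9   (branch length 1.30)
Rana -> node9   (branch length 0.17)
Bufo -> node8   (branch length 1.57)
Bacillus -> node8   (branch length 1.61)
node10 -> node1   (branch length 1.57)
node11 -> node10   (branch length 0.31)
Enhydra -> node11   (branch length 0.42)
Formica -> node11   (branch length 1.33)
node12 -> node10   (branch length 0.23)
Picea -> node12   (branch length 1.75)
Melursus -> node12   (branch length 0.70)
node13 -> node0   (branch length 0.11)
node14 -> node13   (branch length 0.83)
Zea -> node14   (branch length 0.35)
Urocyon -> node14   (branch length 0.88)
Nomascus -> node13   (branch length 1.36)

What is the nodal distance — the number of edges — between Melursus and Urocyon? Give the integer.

7

The MRCA of Melursus and Urocyon is the root of the tree.
From Melursus up to that node: 4 branches. From Urocyon up to the same node: 3 branches. Total: 4 + 3 = 7.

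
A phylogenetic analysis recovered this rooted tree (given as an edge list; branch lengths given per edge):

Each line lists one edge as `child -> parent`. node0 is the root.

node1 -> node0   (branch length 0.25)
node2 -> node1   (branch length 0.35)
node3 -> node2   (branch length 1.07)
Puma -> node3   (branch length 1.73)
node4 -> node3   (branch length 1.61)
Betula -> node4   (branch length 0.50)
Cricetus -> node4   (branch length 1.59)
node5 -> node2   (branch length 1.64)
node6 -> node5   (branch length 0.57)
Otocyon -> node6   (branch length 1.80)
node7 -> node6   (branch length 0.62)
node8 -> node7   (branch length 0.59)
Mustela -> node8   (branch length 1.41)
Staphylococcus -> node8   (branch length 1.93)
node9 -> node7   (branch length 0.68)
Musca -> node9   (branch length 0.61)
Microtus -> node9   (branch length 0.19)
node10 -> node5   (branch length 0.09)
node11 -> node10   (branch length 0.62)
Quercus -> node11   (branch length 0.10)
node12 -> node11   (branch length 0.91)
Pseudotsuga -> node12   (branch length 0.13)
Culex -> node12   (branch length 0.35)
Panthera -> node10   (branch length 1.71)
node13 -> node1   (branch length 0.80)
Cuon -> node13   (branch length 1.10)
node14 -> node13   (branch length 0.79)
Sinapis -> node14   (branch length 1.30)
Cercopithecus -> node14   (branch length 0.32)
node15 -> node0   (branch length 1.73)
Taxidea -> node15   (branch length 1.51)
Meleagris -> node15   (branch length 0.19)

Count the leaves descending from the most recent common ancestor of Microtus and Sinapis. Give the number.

15

The MRCA of Microtus and Sinapis is the node subtending (((Puma,(Betula,Cricetus)),((Otocyon,((Mustela,Staphylococcus),(Musca,Microtus))),((Quercus,(Pseudotsuga,Culex)),Panthera))),(Cuon,(Sinapis,Cercopithecus))).
That clade contains 15 terminal taxa: Betula, Cercopithecus, Cricetus, Culex, Cuon, Microtus, Musca, Mustela, Otocyon, Panthera, Pseudotsuga, Puma, Quercus, Sinapis, Staphylococcus.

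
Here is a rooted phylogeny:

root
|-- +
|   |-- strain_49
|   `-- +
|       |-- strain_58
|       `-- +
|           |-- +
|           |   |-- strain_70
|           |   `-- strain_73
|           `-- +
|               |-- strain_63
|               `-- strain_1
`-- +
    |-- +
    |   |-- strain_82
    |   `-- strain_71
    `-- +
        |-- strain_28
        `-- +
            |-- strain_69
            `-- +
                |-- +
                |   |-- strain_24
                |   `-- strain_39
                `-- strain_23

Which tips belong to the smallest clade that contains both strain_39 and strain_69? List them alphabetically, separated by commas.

strain_23, strain_24, strain_39, strain_69

Tracing strain_39: it sits inside (strain_24,strain_39).
Tracing strain_69: it sits inside (strain_69,((strain_24,strain_39),strain_23)).
The smallest clade enclosing both is (strain_69,((strain_24,strain_39),strain_23)); the answer is its 4 terminal taxa in alphabetical order.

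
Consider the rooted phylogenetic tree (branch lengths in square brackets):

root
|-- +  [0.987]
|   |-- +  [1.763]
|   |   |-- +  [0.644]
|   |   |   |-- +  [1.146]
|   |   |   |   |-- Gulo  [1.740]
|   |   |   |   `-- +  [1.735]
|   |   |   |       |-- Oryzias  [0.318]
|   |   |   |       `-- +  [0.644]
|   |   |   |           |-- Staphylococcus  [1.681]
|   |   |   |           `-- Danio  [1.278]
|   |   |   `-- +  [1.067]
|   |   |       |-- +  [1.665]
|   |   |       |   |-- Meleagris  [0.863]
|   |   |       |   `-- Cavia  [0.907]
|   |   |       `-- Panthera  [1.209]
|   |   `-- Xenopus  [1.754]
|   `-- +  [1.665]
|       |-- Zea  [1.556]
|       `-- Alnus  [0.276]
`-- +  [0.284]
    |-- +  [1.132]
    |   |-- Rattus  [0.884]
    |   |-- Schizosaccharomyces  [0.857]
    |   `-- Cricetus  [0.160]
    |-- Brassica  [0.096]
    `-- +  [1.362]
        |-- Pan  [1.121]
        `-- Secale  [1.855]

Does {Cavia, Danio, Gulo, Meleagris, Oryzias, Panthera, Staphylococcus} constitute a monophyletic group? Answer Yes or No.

The most recent common ancestor of these taxa subtends ((Gulo,(Oryzias,(Staphylococcus,Danio))),((Meleagris,Cavia),Panthera)).
That clade has exactly 7 tips — every listed taxon and nothing else — so the group is monophyletic.

Yes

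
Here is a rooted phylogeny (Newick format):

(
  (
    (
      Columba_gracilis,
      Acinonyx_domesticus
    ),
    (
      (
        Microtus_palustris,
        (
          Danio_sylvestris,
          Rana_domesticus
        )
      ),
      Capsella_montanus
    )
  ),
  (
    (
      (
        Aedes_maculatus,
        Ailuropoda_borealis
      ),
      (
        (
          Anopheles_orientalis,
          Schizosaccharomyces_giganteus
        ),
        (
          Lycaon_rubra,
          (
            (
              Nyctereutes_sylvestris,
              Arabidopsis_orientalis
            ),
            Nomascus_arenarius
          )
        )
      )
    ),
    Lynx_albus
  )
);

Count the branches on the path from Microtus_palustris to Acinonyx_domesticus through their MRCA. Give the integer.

The MRCA of Microtus_palustris and Acinonyx_domesticus is the node subtending ((Columba_gracilis,Acinonyx_domesticus),((Microtus_palustris,(Danio_sylvestris,Rana_domesticus)),Capsella_montanus)).
From Microtus_palustris up to that node: 3 branches. From Acinonyx_domesticus up to the same node: 2 branches. Total: 3 + 2 = 5.

5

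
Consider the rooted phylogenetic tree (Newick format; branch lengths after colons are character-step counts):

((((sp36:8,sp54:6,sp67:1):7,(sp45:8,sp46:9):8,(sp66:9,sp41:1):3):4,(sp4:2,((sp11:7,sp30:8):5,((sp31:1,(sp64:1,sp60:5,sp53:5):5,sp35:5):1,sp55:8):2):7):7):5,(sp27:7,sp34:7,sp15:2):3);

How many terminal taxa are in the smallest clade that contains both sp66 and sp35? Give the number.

16

The MRCA of sp66 and sp35 is the node subtending (((sp36,sp54,sp67),(sp45,sp46),(sp66,sp41)),(sp4,((sp11,sp30),((sp31,(sp64,sp60,sp53),sp35),sp55)))).
That clade contains 16 terminal taxa: sp11, sp30, sp31, sp35, sp36, sp4, sp41, sp45, sp46, sp53, sp54, sp55, sp60, sp64, sp66, sp67.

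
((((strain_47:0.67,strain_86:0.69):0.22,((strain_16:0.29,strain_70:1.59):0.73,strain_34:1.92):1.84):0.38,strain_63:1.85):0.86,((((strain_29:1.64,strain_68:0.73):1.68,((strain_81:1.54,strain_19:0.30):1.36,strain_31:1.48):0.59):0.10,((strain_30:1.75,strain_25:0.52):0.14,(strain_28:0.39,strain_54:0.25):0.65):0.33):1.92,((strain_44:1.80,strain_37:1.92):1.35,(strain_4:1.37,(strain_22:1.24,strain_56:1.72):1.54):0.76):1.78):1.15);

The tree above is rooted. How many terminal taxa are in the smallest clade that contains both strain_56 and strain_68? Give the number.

The MRCA of strain_56 and strain_68 is the node subtending ((((strain_29,strain_68),((strain_81,strain_19),strain_31)),((strain_30,strain_25),(strain_28,strain_54))),((strain_44,strain_37),(strain_4,(strain_22,strain_56)))).
That clade contains 14 terminal taxa: strain_19, strain_22, strain_25, strain_28, strain_29, strain_30, strain_31, strain_37, strain_4, strain_44, strain_54, strain_56, strain_68, strain_81.

14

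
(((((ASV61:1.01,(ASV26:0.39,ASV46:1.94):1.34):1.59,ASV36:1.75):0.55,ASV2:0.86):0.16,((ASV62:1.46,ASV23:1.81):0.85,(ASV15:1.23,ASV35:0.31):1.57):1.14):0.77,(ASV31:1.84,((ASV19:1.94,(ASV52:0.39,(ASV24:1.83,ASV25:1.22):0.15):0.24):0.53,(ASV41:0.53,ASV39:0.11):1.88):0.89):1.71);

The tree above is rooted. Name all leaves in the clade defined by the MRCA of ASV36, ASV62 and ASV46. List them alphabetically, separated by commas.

Tracing ASV36: it sits inside ((ASV61,(ASV26,ASV46)),ASV36).
Tracing ASV62: it sits inside (ASV62,ASV23).
Tracing ASV46: it sits inside (ASV26,ASV46).
The smallest clade enclosing all 3 is ((((ASV61,(ASV26,ASV46)),ASV36),ASV2),((ASV62,ASV23),(ASV15,ASV35))); the answer is its 9 terminal taxa in alphabetical order.

ASV15, ASV2, ASV23, ASV26, ASV35, ASV36, ASV46, ASV61, ASV62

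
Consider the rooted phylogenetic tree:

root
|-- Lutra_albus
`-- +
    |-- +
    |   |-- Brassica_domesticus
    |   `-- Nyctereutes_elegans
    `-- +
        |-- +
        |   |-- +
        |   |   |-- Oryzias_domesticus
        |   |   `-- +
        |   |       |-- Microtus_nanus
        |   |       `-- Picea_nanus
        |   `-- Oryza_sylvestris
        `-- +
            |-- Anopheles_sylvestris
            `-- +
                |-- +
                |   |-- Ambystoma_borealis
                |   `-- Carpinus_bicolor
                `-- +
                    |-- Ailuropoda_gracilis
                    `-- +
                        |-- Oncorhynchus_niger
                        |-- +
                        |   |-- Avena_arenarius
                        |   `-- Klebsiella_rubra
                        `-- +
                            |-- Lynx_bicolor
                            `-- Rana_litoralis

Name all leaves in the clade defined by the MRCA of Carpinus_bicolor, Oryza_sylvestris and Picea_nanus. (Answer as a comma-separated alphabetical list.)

Tracing Carpinus_bicolor: it sits inside (Ambystoma_borealis,Carpinus_bicolor).
Tracing Oryza_sylvestris: it sits inside ((Oryzias_domesticus,(Microtus_nanus,Picea_nanus)),Oryza_sylvestris).
Tracing Picea_nanus: it sits inside (Microtus_nanus,Picea_nanus).
The smallest clade enclosing all 3 is (((Oryzias_domesticus,(Microtus_nanus,Picea_nanus)),Oryza_sylvestris),(Anopheles_sylvestris,((Ambystoma_borealis,Carpinus_bicolor),(Ailuropoda_gracilis,(Oncorhynchus_niger,(Avena_arenarius,Klebsiella_rubra),(Lynx_bicolor,Rana_litoralis)))))); the answer is its 13 terminal taxa in alphabetical order.

Ailuropoda_gracilis, Ambystoma_borealis, Anopheles_sylvestris, Avena_arenarius, Carpinus_bicolor, Klebsiella_rubra, Lynx_bicolor, Microtus_nanus, Oncorhynchus_niger, Oryza_sylvestris, Oryzias_domesticus, Picea_nanus, Rana_litoralis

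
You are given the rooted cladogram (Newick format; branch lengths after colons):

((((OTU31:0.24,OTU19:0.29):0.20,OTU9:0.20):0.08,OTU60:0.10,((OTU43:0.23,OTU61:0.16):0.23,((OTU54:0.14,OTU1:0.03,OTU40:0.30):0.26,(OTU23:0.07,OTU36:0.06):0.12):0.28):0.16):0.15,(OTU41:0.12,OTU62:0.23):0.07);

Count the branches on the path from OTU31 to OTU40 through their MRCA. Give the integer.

7

The MRCA of OTU31 and OTU40 is the node subtending (((OTU31,OTU19),OTU9),OTU60,((OTU43,OTU61),((OTU54,OTU1,OTU40),(OTU23,OTU36)))).
From OTU31 up to that node: 3 branches. From OTU40 up to the same node: 4 branches. Total: 3 + 4 = 7.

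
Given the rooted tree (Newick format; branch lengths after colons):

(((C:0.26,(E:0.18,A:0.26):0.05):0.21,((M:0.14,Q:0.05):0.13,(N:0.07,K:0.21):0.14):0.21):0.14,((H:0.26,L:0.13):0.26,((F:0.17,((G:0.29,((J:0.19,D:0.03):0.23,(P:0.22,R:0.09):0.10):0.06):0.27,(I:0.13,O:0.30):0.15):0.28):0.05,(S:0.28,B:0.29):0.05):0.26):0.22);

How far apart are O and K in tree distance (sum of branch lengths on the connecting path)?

The path runs O → … → MRCA → … → K; the MRCA is the root of the tree.
Branch lengths along that path: 0.30 + 0.15 + 0.28 + 0.05 + 0.26 + 0.22 + 0.14 + 0.21 + 0.14 + 0.21 = 1.96.

1.96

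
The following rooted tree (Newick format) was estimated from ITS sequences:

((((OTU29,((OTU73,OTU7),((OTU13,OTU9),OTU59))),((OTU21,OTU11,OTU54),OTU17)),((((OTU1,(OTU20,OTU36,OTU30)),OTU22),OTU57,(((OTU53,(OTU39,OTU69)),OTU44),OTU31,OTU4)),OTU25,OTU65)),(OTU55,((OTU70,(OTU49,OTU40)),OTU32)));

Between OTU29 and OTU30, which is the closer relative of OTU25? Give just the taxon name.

OTU30

The MRCA of OTU25 and OTU30 subtends ((((OTU1,(OTU20,OTU36,OTU30)),OTU22),OTU57,(((OTU53,(OTU39,OTU69)),OTU44),OTU31,OTU4)),OTU25,OTU65) (14 taxa).
The MRCA of OTU25 and OTU29 subtends (((OTU29,((OTU73,OTU7),((OTU13,OTU9),OTU59))),((OTU21,OTU11,OTU54),OTU17)),((((OTU1,(OTU20,OTU36,OTU30)),OTU22),OTU57,(((OTU53,(OTU39,OTU69)),OTU44),OTU31,OTU4)),OTU25,OTU65)) (24 taxa).
The first is nested inside the second, so OTU25 shares a more recent common ancestor with OTU30.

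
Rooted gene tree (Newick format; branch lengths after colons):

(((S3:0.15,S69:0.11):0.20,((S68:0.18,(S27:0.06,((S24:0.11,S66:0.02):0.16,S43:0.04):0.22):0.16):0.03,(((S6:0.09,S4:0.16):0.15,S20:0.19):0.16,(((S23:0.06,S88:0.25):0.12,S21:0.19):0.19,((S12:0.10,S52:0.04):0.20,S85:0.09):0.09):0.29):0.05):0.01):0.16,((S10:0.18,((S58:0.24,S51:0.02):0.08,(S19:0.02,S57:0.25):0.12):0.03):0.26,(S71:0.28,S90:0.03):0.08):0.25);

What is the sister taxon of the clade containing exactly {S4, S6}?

S20

The clade containing exactly {S4, S6} attaches to the tree at the node subtending ((S6,S4),S20).
The other lineage descending from that same node — the sister group — is the single tip S20.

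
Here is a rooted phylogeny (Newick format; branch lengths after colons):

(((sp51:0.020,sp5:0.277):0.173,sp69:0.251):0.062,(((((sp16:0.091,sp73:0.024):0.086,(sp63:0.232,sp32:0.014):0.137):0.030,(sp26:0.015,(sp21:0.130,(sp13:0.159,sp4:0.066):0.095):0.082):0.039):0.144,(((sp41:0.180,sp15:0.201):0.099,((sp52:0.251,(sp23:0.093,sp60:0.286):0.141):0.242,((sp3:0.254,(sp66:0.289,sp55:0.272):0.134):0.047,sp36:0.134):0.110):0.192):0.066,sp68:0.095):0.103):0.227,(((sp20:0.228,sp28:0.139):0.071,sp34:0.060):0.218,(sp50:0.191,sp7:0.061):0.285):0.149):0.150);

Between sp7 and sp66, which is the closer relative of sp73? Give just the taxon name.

sp66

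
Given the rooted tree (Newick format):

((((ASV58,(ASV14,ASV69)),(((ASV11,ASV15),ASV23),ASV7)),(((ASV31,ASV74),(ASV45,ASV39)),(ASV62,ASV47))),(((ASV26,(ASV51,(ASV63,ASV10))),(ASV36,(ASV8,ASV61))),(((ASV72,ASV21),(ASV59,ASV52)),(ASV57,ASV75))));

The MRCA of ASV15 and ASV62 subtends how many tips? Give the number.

The MRCA of ASV15 and ASV62 is the node subtending (((ASV58,(ASV14,ASV69)),(((ASV11,ASV15),ASV23),ASV7)),(((ASV31,ASV74),(ASV45,ASV39)),(ASV62,ASV47))).
That clade contains 13 terminal taxa: ASV11, ASV14, ASV15, ASV23, ASV31, ASV39, ASV45, ASV47, ASV58, ASV62, ASV69, ASV7, ASV74.

13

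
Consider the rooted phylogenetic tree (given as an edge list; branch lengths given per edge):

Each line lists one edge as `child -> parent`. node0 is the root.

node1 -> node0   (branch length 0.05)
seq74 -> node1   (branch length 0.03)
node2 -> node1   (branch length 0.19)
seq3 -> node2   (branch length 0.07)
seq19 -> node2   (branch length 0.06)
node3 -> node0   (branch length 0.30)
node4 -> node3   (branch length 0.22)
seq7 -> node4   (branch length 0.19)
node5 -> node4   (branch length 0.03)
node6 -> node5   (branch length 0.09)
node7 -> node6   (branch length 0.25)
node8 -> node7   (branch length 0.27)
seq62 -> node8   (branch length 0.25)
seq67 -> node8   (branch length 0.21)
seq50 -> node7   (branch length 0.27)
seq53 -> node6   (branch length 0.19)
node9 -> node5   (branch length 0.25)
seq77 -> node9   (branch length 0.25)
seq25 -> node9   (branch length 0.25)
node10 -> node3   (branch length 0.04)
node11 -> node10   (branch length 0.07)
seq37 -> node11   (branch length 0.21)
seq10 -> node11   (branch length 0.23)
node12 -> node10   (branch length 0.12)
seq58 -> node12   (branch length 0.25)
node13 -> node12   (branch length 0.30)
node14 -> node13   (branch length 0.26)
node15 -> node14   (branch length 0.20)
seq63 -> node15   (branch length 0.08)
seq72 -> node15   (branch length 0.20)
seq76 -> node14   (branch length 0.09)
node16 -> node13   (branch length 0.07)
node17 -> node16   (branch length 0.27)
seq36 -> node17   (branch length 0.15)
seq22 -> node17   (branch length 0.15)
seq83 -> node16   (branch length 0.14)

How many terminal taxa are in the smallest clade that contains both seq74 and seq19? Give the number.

The MRCA of seq74 and seq19 is the node subtending (seq74,(seq3,seq19)).
That clade contains 3 terminal taxa: seq19, seq3, seq74.

3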